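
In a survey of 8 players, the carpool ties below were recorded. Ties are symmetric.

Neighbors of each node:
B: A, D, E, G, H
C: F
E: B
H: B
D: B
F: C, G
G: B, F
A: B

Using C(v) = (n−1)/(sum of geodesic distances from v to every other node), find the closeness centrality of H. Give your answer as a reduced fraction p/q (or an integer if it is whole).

7/16

Distances from H: A:2, B:1, C:4, D:2, E:2, F:3, G:2. Sum = 16.
n = 8, so closeness = 7/16.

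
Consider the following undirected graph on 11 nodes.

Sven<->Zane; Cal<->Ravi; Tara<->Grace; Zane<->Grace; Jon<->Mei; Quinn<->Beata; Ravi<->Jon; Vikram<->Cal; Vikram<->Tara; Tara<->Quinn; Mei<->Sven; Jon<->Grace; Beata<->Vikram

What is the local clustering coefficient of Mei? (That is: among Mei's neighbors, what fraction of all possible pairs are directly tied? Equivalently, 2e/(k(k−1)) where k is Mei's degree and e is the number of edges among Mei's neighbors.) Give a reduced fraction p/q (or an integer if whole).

Mei's neighbors: Jon and Sven (k = 2).
Possible neighbor pairs: C(2,2) = 1. Edges among them: none → e = 0.
Clustering(Mei) = 0/1.

0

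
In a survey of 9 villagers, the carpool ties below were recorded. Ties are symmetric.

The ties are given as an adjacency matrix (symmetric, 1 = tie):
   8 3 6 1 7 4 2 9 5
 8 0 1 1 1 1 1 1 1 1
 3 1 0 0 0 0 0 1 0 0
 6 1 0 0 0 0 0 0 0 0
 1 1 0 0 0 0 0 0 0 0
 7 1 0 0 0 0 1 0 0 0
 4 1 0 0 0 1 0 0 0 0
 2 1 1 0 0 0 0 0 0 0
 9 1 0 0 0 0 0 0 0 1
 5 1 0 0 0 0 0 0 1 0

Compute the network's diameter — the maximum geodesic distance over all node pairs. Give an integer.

2

Eccentricity of each node (its greatest distance to any other): 1:2, 2:2, 3:2, 4:2, 5:2, 6:2, 7:2, 8:1, 9:2.
The maximum eccentricity is 2, realized for instance by the pair 3–6 via 3 – 8 – 6. So the diameter is 2.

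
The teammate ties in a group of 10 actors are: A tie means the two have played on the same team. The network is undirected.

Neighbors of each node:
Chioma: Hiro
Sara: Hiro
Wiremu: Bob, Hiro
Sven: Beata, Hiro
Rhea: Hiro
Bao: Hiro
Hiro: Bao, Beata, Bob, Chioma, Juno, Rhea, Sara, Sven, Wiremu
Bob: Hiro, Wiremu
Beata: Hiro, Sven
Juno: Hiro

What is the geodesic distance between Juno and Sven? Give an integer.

2

One shortest route is Juno – Hiro – Sven, which uses 2 edges, and Juno and Sven are not directly tied, so nothing shorter exists. So d(Juno,Sven) = 2.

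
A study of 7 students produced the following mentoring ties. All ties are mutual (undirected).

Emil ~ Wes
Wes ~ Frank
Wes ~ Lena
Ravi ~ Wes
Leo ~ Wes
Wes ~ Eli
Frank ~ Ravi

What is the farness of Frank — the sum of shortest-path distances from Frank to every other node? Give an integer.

Distances from Frank: Eli:2, Emil:2, Lena:2, Leo:2, Ravi:1, Wes:1.
Sum = 2 + 2 + 2 + 2 + 1 + 1 = 10.

10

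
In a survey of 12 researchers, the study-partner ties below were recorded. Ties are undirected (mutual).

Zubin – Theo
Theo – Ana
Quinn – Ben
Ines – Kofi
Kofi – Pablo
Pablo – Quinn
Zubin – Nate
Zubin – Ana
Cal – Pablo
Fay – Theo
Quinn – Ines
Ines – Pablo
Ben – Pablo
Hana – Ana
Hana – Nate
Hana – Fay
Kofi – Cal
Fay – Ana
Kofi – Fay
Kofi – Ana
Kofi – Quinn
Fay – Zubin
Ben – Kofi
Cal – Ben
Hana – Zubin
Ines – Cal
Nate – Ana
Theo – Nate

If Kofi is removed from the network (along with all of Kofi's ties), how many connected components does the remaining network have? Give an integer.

2

Without Kofi, the remaining ties split the others into: {Ben, Cal, Ines, Pablo, Quinn}; {Ana, Fay, Hana, Nate, Theo, Zubin}.
That's 2 separate components.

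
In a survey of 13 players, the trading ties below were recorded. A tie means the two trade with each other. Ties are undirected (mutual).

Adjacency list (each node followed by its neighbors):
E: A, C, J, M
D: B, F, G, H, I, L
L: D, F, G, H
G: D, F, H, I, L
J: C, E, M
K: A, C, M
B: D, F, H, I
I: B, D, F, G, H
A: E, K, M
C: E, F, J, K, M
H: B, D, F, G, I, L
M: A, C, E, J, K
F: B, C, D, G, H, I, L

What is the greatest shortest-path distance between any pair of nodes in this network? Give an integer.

Eccentricity of each node (its greatest distance to any other): A:4, B:4, C:2, D:4, E:3, F:3, G:4, H:4, I:4, J:3, K:3, L:4, M:3.
The maximum eccentricity is 4, realized for instance by the pair D–A via D – F – C – K – A. So the diameter is 4.

4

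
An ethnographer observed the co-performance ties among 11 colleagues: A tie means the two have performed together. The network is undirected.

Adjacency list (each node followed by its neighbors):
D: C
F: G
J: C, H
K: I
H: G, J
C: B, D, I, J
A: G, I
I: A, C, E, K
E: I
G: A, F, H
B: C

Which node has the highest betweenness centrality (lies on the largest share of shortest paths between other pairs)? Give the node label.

I

Unnormalized betweenness of each node: A:21/2, B:0, C:22, D:0, E:0, F:0, G:12, H:11/2, I:47/2, J:15/2, K:0.
I has the largest value, 47/2, making it the main broker — the node through which the most shortest paths run.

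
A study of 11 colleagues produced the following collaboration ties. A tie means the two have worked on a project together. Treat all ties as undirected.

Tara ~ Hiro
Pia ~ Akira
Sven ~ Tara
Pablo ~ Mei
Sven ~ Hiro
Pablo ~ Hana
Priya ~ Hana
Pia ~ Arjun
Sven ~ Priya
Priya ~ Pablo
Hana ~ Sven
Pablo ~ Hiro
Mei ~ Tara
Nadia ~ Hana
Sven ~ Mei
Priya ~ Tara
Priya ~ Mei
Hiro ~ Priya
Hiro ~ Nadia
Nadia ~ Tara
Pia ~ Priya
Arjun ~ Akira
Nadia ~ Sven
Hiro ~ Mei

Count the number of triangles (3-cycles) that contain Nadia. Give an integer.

Nadia's neighbors: Hana, Hiro, Sven, and Tara.
Neighbor pairs that are themselves tied: Nadia–Hana–Sven; Nadia–Hiro–Sven; Nadia–Hiro–Tara; Nadia–Sven–Tara. Each forms one triangle with Nadia, for 4 in total.

4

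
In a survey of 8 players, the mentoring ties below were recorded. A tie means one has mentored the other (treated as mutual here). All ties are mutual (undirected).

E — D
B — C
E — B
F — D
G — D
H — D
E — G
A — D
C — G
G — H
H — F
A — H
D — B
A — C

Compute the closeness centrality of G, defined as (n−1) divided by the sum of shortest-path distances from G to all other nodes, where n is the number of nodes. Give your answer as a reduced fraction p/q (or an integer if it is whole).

7/10

Distances from G: A:2, B:2, C:1, D:1, E:1, F:2, H:1. Sum = 10.
n = 8, so closeness = 7/10.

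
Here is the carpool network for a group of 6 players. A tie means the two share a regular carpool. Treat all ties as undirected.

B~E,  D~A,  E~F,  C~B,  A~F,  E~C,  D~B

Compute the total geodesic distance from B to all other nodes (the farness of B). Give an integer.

Distances from B: A:2, C:1, D:1, E:1, F:2.
Sum = 2 + 1 + 1 + 1 + 2 = 7.

7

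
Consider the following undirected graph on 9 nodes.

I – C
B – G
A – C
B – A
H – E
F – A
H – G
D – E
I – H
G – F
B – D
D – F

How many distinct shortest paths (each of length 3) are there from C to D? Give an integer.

2

The shortest distance is 3. The length-3 paths are: C–A–B–D; C–A–F–D.
That gives 2 distinct shortest paths.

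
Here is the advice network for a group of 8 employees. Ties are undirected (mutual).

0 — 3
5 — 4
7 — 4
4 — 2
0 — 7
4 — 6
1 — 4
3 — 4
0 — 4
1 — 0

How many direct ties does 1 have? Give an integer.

2

1 is directly tied to 0 and 4. That is 2 neighbors, so the degree of 1 is 2.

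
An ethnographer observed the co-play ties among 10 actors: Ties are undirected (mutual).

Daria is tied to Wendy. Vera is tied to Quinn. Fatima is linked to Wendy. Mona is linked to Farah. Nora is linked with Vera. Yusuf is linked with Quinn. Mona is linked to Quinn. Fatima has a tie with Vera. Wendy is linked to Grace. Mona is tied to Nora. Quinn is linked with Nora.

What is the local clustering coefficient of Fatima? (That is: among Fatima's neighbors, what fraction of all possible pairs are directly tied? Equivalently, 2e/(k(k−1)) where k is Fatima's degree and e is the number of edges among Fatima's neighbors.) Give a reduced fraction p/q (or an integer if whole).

Fatima's neighbors: Vera and Wendy (k = 2).
Possible neighbor pairs: C(2,2) = 1. Edges among them: none → e = 0.
Clustering(Fatima) = 0/1.

0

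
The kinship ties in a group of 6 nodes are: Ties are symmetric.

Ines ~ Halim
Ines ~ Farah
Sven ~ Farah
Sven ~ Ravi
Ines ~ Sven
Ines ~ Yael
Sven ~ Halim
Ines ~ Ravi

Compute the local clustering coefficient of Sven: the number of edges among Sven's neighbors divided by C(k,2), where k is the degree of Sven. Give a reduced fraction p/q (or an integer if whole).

Sven's neighbors: Farah, Halim, Ines, and Ravi (k = 4).
Possible neighbor pairs: C(4,2) = 6. Edges among them: Farah–Ines, Halim–Ines, Ines–Ravi → e = 3.
Clustering(Sven) = 3/6 = 1/2.

1/2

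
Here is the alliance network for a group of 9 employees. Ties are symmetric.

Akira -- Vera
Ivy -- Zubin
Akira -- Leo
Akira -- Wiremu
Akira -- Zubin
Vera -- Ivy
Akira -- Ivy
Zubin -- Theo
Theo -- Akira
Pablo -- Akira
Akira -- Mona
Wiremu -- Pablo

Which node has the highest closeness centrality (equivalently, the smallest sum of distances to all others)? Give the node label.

Farness (sum of distances to all others) for each node — Akira:8, Ivy:13, Leo:15, Mona:15, Pablo:14, Theo:14, Vera:14, Wiremu:14, Zubin:13.
The smallest farness is 8, for Akira, so Akira has the highest closeness.

Akira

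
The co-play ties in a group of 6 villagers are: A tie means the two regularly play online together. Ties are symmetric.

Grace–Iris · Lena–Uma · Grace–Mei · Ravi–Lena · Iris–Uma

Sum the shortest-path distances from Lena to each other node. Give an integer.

11

Distances from Lena: Grace:3, Iris:2, Mei:4, Ravi:1, Uma:1.
Sum = 3 + 2 + 4 + 1 + 1 = 11.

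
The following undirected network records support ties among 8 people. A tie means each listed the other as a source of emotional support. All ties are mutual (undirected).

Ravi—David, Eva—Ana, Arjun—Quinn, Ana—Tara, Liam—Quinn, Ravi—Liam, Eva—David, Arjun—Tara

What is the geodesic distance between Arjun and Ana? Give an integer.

One shortest route is Arjun – Tara – Ana, which uses 2 edges, and Arjun and Ana are not directly tied, so nothing shorter exists. So d(Arjun,Ana) = 2.

2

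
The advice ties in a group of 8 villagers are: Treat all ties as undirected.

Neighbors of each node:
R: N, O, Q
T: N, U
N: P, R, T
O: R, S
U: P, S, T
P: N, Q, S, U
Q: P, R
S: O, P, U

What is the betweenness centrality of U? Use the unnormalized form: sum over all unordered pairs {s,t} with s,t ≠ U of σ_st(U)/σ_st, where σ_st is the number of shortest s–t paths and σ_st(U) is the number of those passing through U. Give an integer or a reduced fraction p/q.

7/3

Pairs whose geodesics pass through U — Q–T: 1/3; P–T: 1/2; T–S: 1; T–O: 1/2.
All other pairs contribute 0.
Summing the contributions gives betweenness(U) = 7/3.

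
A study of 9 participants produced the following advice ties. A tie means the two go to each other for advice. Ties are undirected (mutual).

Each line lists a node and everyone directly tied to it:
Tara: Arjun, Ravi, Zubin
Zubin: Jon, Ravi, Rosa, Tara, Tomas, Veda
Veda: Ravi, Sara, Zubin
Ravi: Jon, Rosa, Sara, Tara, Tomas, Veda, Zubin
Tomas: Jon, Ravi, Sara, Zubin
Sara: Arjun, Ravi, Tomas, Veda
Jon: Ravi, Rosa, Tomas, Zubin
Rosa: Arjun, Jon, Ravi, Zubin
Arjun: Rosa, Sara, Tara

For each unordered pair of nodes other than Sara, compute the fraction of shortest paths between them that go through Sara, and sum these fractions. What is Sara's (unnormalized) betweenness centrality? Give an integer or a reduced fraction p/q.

Pairs whose geodesics pass through Sara — Ravi–Arjun: 1/3; Tomas–Arjun: 1; Tomas–Veda: 1/3; Arjun–Veda: 1.
All other pairs contribute 0.
Summing the contributions gives betweenness(Sara) = 8/3.

8/3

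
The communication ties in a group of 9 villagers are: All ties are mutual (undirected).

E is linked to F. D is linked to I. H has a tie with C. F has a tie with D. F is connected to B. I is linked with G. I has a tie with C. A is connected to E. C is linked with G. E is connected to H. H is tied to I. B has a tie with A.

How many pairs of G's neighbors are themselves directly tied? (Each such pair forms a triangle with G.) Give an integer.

G's neighbors: C and I.
Neighbor pairs that are themselves tied: G–C–I. Each forms one triangle with G, for 1 in total.

1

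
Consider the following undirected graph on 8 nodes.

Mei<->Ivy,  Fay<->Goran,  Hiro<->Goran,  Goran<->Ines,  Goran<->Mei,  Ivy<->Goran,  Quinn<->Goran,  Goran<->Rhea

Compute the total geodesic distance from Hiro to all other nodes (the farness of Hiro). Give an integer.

13

Distances from Hiro: Fay:2, Goran:1, Ines:2, Ivy:2, Mei:2, Quinn:2, Rhea:2.
Sum = 2 + 1 + 2 + 2 + 2 + 2 + 2 = 13.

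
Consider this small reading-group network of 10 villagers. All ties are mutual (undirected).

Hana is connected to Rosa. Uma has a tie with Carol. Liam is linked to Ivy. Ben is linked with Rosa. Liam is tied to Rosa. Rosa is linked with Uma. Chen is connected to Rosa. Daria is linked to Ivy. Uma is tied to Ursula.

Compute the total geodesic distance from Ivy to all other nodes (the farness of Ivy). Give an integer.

24

Distances from Ivy: Ben:3, Carol:4, Chen:3, Daria:1, Hana:3, Liam:1, Rosa:2, Uma:3, Ursula:4.
Sum = 3 + 4 + 3 + 1 + 3 + 1 + 2 + 3 + 4 = 24.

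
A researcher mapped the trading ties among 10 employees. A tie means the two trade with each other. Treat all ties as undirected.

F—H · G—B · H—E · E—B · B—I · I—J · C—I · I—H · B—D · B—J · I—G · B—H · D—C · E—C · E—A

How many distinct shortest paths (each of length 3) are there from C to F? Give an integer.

2

The shortest distance is 3. The length-3 paths are: C–E–H–F; C–I–H–F.
That gives 2 distinct shortest paths.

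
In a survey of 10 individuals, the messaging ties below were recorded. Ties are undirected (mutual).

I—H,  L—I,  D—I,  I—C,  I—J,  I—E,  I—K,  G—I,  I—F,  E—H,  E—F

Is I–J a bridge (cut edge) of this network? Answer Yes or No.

Yes

Without the I–J edge there is no alternate route between I and J, so the network disconnects. It is a bridge.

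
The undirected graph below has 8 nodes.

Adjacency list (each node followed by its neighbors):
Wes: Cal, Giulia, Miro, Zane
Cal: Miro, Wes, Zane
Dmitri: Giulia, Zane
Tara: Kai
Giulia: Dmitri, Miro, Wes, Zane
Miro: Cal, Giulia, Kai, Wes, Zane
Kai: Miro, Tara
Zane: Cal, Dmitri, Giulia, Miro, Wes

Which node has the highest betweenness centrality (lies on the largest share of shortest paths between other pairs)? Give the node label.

Miro

Unnormalized betweenness of each node: Cal:0, Dmitri:0, Giulia:2, Kai:6, Miro:31/3, Tara:0, Wes:1/3, Zane:10/3.
Miro has the largest value, 31/3, making it the main broker — the node through which the most shortest paths run.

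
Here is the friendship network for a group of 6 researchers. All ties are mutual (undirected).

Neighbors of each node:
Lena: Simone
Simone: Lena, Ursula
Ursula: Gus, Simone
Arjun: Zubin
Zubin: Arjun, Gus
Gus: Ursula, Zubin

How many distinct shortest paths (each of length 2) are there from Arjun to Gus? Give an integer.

1

The shortest distance is 2, and the only length-2 path is Arjun–Zubin–Gus. So there is exactly 1 shortest path.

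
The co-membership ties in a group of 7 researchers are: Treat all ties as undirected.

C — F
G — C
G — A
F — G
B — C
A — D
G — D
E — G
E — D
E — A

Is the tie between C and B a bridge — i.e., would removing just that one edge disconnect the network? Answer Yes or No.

Yes

Without the C–B edge there is no alternate route between C and B, so the network disconnects. It is a bridge.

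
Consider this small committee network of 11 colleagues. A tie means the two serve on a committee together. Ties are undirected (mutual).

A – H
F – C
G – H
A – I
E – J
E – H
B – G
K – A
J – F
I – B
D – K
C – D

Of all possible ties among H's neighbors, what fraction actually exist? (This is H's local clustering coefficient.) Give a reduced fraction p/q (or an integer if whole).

H's neighbors: A, E, and G (k = 3).
Possible neighbor pairs: C(3,2) = 3. Edges among them: none → e = 0.
Clustering(H) = 0/3 = 0.

0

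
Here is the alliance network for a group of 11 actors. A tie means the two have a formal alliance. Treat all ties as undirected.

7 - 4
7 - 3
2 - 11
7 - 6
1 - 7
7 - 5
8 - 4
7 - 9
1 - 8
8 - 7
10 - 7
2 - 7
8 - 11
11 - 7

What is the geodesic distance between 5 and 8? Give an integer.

2

One shortest route is 5 – 7 – 8, which uses 2 edges, and 5 and 8 are not directly tied, so nothing shorter exists. So d(5,8) = 2.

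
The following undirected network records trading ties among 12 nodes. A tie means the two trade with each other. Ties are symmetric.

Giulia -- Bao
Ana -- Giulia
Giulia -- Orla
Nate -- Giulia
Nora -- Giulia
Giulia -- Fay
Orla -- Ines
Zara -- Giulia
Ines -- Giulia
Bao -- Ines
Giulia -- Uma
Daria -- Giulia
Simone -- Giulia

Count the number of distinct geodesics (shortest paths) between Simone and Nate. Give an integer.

The shortest distance is 2, and the only length-2 path is Simone–Giulia–Nate. So there is exactly 1 shortest path.

1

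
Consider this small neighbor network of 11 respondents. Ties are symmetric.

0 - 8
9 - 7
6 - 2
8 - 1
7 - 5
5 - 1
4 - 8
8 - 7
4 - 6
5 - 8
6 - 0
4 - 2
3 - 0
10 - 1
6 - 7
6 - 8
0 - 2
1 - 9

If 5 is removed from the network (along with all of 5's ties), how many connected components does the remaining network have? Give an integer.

1

5's neighbors (1, 7, and 8) remain reachable from one another through other ties, so the rest of the network stays in one piece.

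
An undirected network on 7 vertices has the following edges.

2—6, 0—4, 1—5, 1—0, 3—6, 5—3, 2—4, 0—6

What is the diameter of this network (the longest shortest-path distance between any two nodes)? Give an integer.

3

Eccentricity of each node (its greatest distance to any other): 0:2, 1:3, 2:3, 3:3, 4:3, 5:3, 6:2.
The maximum eccentricity is 3, realized for instance by the pair 3–4 via 3 – 6 – 2 – 4. So the diameter is 3.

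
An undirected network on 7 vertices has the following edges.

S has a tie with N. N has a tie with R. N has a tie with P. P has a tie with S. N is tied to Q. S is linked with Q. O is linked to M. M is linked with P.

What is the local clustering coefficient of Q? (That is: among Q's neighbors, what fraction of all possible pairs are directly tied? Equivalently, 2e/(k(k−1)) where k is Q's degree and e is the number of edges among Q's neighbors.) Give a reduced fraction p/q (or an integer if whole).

1

Q's neighbors: N and S (k = 2).
Possible neighbor pairs: C(2,2) = 1. Edges among them: N–S → e = 1.
Clustering(Q) = 1/1.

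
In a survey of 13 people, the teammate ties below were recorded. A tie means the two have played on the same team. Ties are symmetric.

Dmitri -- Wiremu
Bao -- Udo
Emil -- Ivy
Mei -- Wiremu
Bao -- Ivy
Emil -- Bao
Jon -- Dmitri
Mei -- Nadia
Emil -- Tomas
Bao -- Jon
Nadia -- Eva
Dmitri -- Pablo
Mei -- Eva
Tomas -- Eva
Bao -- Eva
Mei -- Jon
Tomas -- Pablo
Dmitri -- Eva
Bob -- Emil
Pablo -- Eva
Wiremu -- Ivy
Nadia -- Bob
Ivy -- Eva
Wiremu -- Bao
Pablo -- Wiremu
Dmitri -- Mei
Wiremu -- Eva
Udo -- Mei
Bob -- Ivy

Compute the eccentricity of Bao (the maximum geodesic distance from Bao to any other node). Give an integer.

2

Distances from Bao: Bob:2, Dmitri:2, Emil:1, Eva:1, Ivy:1, Jon:1, Mei:2, Nadia:2, Pablo:2, Tomas:2, Udo:1, Wiremu:1.
The largest is 2 (to Mei, Dmitri, Pablo, Nadia, Tomas, and Bob), so the eccentricity of Bao is 2.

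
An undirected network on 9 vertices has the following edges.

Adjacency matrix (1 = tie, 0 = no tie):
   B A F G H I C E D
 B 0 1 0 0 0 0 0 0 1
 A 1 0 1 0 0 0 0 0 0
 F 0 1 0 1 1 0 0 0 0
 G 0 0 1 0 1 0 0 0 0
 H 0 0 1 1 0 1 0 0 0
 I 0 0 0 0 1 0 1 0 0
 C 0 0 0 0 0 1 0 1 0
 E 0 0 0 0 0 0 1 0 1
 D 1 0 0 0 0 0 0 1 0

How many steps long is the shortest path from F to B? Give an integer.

One shortest route is F – A – B, which uses 2 edges, and F and B are not directly tied, so nothing shorter exists. So d(F,B) = 2.

2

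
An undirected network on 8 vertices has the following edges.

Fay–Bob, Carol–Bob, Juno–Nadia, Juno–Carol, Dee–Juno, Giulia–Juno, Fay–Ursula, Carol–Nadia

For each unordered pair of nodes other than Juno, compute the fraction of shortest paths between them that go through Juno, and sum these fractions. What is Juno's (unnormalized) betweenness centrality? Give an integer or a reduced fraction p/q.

Pairs whose geodesics pass through Juno — Giulia–Bob: 1; Giulia–Nadia: 1; Giulia–Carol: 1; Giulia–Ursula: 1; Giulia–Dee: 1; Giulia–Fay: 1; Bob–Dee: 1; Nadia–Dee: 1; Carol–Dee: 1; Ursula–Dee: 1; Dee–Fay: 1.
All other pairs contribute 0.
Summing the contributions gives betweenness(Juno) = 11.

11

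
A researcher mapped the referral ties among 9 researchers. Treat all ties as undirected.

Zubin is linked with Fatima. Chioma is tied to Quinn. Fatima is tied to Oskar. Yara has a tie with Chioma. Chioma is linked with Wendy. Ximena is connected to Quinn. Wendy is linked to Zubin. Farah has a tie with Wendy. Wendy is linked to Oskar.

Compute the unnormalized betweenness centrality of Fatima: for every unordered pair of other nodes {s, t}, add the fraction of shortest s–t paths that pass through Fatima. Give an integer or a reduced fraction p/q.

1/2

Pairs whose geodesics pass through Fatima — Zubin–Oskar: 1/2.
All other pairs contribute 0.
Summing the contributions gives betweenness(Fatima) = 1/2.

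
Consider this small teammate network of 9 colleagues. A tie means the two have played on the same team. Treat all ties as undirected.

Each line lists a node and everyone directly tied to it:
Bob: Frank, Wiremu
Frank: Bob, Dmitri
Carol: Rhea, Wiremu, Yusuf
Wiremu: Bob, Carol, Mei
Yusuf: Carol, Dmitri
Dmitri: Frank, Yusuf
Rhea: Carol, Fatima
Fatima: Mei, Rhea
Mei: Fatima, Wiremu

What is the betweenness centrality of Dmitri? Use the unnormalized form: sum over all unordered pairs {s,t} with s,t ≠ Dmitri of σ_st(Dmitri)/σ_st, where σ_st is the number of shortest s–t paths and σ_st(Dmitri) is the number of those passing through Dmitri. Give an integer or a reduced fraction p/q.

5/2

Pairs whose geodesics pass through Dmitri — Rhea–Frank: 1/2; Bob–Yusuf: 1/2; Frank–Yusuf: 1; Frank–Carol: 1/2.
All other pairs contribute 0.
Summing the contributions gives betweenness(Dmitri) = 5/2.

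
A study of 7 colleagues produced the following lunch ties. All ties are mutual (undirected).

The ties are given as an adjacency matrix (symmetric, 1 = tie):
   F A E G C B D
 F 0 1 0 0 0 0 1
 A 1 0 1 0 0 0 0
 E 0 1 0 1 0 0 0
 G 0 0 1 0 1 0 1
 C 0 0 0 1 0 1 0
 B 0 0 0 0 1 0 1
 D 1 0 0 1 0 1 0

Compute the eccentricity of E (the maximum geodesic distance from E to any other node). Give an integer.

Distances from E: A:1, B:3, C:2, D:2, F:2, G:1.
The largest is 3 (to B), so the eccentricity of E is 3.

3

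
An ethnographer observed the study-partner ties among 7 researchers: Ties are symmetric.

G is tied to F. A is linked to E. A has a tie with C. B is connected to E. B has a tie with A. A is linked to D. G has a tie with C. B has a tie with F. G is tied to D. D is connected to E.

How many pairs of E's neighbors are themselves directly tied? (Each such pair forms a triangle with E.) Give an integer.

E's neighbors: A, B, and D.
Neighbor pairs that are themselves tied: E–A–B; E–A–D. Each forms one triangle with E, for 2 in total.

2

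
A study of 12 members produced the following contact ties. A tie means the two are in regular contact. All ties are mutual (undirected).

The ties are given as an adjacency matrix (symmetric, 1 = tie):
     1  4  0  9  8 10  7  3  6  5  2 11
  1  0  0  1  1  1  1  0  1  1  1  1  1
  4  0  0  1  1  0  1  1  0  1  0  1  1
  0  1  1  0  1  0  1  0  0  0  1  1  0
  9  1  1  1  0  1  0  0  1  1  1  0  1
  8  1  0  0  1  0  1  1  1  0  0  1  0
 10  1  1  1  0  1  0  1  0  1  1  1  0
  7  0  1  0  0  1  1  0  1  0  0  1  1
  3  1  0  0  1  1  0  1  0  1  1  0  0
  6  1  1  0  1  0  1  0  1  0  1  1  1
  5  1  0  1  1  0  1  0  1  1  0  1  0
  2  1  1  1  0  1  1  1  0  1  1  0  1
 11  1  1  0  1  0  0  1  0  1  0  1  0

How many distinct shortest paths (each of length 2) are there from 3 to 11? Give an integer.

The shortest distance is 2. The length-2 paths are: 3–1–11; 3–9–11; 3–7–11; 3–6–11.
That gives 4 distinct shortest paths.

4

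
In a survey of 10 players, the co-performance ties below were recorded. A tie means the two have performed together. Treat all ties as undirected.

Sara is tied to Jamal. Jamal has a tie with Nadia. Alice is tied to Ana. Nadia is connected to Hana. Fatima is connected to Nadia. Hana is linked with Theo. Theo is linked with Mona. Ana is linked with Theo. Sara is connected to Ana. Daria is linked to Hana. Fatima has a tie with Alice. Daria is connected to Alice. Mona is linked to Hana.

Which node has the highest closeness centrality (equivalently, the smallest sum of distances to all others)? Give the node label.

Farness (sum of distances to all others) for each node — Alice:17, Ana:16, Daria:18, Fatima:19, Hana:15, Jamal:20, Mona:20, Nadia:16, Sara:20, Theo:17.
The smallest farness is 15, for Hana, so Hana has the highest closeness.

Hana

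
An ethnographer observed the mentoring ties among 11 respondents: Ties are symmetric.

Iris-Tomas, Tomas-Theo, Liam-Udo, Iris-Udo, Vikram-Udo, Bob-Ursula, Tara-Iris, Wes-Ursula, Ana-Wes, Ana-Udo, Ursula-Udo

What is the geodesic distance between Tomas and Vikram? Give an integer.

3

One shortest route is Tomas – Iris – Udo – Vikram, which uses 3 edges, and at distance 2 from Tomas we only reach {Tara, Udo}, which does not include Vikram. So d(Tomas,Vikram) = 3.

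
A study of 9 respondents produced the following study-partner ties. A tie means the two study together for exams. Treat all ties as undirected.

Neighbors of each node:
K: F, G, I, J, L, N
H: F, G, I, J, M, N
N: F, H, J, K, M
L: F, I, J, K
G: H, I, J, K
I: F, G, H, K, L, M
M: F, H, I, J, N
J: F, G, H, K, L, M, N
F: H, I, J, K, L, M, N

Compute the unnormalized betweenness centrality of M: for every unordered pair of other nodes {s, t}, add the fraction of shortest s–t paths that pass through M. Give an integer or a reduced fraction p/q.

5/12

Pairs whose geodesics pass through M — N–I: 1/4; J–I: 1/6.
All other pairs contribute 0.
Summing the contributions gives betweenness(M) = 5/12.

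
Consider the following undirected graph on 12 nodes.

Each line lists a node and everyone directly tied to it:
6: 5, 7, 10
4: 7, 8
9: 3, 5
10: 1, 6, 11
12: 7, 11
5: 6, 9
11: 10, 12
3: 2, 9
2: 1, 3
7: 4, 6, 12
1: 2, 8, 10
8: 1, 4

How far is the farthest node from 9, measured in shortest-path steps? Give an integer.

4

Distances from 9: 1:3, 2:2, 3:1, 4:4, 5:1, 6:2, 7:3, 8:4, 10:3, 11:4, 12:4.
The largest is 4 (to 4, 12, 11, and 8), so the eccentricity of 9 is 4.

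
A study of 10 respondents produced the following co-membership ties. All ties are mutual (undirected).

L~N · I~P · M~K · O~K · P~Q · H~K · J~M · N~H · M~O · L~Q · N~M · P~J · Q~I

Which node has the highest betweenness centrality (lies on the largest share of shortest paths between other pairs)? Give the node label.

M

Unnormalized betweenness of each node: H:4/3, I:0, J:17/2, K:7/3, L:13/2, M:43/3, N:59/6, O:0, P:41/6, Q:16/3.
M has the largest value, 43/3, making it the main broker — the node through which the most shortest paths run.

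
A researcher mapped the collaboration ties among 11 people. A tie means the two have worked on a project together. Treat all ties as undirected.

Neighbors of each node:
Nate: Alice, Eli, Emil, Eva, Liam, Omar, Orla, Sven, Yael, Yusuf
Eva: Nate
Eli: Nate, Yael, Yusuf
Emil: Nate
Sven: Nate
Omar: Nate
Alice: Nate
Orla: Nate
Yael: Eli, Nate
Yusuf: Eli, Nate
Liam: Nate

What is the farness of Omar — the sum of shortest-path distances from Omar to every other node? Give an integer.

Distances from Omar: Alice:2, Eli:2, Emil:2, Eva:2, Liam:2, Nate:1, Orla:2, Sven:2, Yael:2, Yusuf:2.
Sum = 2 + 2 + 2 + 2 + 2 + 1 + 2 + 2 + 2 + 2 = 19.

19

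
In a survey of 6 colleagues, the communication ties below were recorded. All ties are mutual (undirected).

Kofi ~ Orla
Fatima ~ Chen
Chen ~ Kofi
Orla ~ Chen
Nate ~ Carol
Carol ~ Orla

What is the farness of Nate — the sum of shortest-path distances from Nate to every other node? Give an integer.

Distances from Nate: Carol:1, Chen:3, Fatima:4, Kofi:3, Orla:2.
Sum = 1 + 3 + 4 + 3 + 2 = 13.

13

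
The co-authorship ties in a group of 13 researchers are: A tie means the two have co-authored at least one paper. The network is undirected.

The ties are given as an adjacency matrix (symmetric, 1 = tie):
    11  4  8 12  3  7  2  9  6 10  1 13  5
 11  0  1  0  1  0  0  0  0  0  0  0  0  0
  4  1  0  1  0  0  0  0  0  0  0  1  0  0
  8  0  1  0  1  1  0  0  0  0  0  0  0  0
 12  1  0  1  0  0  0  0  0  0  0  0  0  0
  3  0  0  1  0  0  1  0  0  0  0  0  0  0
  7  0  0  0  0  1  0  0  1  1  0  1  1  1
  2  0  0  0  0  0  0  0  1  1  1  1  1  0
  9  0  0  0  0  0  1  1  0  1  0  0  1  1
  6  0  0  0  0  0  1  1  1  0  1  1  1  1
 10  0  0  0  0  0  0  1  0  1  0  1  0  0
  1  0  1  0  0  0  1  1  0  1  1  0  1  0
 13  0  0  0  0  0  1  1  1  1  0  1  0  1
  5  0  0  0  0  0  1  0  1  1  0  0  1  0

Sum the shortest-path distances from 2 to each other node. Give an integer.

24

Distances from 2: 1:1, 3:3, 4:2, 5:2, 6:1, 7:2, 8:3, 9:1, 10:1, 11:3, 12:4, 13:1.
Sum = 1 + 3 + 2 + 2 + 1 + 2 + 3 + 1 + 1 + 3 + 4 + 1 = 24.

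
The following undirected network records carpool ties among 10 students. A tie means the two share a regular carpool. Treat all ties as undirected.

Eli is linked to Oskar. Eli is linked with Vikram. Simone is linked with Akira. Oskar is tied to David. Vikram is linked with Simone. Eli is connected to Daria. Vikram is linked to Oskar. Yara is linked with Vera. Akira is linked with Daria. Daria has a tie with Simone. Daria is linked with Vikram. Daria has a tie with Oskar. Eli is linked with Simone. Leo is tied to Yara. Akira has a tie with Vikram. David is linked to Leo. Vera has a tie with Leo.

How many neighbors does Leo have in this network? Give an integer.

Leo is directly tied to David, Vera, and Yara. That is 3 neighbors, so the degree of Leo is 3.

3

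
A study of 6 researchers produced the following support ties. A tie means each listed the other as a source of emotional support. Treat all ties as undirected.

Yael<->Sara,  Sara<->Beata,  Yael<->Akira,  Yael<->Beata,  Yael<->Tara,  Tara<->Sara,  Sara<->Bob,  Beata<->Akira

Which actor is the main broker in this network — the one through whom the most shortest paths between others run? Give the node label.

Sara

Unnormalized betweenness of each node: Akira:0, Beata:1, Bob:0, Sara:9/2, Tara:0, Yael:5/2.
Sara has the largest value, 9/2, making it the main broker — the node through which the most shortest paths run.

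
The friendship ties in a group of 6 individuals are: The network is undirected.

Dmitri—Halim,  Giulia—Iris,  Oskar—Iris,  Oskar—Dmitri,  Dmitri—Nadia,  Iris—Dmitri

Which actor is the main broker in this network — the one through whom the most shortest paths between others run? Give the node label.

Unnormalized betweenness of each node: Dmitri:7, Giulia:0, Halim:0, Iris:4, Nadia:0, Oskar:0.
Dmitri has the largest value, 7, making it the main broker — the node through which the most shortest paths run.

Dmitri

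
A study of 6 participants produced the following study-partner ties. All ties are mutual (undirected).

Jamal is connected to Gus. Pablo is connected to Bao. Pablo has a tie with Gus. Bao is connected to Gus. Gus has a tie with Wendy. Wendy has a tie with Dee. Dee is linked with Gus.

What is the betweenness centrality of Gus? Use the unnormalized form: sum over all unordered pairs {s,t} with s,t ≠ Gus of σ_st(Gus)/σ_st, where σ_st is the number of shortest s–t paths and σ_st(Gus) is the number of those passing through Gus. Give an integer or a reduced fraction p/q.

8

Pairs whose geodesics pass through Gus — Wendy–Pablo: 1; Wendy–Jamal: 1; Wendy–Bao: 1; Pablo–Jamal: 1; Pablo–Dee: 1; Jamal–Dee: 1; Jamal–Bao: 1; Dee–Bao: 1.
All other pairs contribute 0.
Summing the contributions gives betweenness(Gus) = 8.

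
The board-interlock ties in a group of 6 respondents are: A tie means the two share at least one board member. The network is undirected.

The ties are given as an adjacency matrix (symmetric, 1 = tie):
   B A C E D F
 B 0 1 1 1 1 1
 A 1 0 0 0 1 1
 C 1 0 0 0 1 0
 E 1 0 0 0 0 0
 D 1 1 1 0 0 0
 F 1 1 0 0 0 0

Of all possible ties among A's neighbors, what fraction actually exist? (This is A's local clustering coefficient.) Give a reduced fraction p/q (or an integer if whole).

2/3

A's neighbors: B, D, and F (k = 3).
Possible neighbor pairs: C(3,2) = 3. Edges among them: B–D, B–F → e = 2.
Clustering(A) = 2/3.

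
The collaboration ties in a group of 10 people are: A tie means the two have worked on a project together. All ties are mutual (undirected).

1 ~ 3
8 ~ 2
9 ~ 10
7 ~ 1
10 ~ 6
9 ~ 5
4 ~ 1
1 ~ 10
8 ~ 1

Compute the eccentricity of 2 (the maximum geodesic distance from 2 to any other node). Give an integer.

Distances from 2: 1:2, 3:3, 4:3, 5:5, 6:4, 7:3, 8:1, 9:4, 10:3.
The largest is 5 (to 5), so the eccentricity of 2 is 5.

5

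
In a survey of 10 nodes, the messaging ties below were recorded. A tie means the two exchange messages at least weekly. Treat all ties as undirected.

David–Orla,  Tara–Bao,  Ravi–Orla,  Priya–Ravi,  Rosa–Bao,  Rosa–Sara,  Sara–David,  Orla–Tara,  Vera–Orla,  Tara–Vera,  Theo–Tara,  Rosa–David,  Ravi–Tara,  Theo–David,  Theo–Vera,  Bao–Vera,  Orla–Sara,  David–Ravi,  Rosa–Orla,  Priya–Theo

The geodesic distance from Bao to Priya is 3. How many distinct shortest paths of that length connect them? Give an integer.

3

The shortest distance is 3. The length-3 paths are: Bao–Tara–Ravi–Priya; Bao–Vera–Theo–Priya; Bao–Tara–Theo–Priya.
That gives 3 distinct shortest paths.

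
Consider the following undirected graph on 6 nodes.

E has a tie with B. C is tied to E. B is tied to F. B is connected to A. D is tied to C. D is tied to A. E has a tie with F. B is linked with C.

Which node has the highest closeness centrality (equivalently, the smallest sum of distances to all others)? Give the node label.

Farness (sum of distances to all others) for each node — A:8, B:6, C:7, D:9, E:7, F:9.
The smallest farness is 6, for B, so B has the highest closeness.

B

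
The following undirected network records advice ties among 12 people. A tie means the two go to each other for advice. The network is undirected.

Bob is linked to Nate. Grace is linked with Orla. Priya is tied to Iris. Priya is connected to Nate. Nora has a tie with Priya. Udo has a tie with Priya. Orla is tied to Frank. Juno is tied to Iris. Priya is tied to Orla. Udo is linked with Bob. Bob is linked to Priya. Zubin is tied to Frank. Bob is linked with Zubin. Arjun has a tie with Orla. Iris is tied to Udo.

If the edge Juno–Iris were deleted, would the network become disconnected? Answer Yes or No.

Yes

Without the Juno–Iris edge there is no alternate route between Juno and Iris, so the network disconnects. It is a bridge.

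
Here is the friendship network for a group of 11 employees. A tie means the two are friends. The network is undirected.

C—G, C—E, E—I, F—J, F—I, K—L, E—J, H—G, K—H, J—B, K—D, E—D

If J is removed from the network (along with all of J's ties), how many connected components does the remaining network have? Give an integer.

2

Without J, the remaining ties split the others into: {C, D, E, F, G, H, I, K, L}; {B}.
That's 2 separate components.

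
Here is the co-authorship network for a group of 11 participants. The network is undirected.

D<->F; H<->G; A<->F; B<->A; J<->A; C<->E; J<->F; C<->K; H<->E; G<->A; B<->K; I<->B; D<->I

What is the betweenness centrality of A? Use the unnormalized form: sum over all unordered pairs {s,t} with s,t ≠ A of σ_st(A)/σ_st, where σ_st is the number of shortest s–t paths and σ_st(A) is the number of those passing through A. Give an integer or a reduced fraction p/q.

20

Pairs whose geodesics pass through A — J–G: 1; J–H: 1; J–E: 1; J–C: 1; J–K: 1; J–B: 1; J–I: 1/2; G–K: 1; G–B: 1; G–I: 1; G–D: 1; G–F: 1; H–B: 1; H–I: 1 … (+7 more pairs).
All other pairs contribute 0.
Summing the contributions gives betweenness(A) = 20.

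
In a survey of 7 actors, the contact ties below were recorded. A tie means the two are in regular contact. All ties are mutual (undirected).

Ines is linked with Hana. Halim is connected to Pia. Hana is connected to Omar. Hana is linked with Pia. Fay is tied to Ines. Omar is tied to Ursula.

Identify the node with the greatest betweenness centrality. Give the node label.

Unnormalized betweenness of each node: Fay:0, Halim:0, Hana:12, Ines:5, Omar:5, Pia:5, Ursula:0.
Hana has the largest value, 12, making it the main broker — the node through which the most shortest paths run.

Hana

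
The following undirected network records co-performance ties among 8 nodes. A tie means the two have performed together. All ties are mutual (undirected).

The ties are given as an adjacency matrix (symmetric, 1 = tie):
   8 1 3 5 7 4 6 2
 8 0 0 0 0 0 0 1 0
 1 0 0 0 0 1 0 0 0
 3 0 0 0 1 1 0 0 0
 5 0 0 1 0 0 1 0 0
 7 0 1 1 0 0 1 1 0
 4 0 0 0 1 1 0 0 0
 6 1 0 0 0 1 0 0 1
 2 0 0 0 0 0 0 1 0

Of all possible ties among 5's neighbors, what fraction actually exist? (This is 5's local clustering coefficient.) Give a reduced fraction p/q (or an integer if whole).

0

5's neighbors: 3 and 4 (k = 2).
Possible neighbor pairs: C(2,2) = 1. Edges among them: none → e = 0.
Clustering(5) = 0/1.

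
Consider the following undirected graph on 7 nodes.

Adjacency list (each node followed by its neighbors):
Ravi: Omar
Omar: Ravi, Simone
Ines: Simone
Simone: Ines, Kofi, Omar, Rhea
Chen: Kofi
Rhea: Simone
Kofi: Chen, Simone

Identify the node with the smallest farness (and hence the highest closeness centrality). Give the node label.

Farness (sum of distances to all others) for each node — Chen:16, Ines:13, Kofi:11, Omar:11, Ravi:16, Rhea:13, Simone:8.
The smallest farness is 8, for Simone, so Simone has the highest closeness.

Simone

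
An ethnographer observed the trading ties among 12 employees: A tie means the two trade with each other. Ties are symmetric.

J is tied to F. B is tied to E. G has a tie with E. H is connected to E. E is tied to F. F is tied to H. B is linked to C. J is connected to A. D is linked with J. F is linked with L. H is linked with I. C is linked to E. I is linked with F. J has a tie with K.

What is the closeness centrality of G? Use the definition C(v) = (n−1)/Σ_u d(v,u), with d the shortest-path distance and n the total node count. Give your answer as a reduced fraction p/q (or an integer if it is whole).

11/30

Distances from G: A:4, B:2, C:2, D:4, E:1, F:2, H:2, I:3, J:3, K:4, L:3. Sum = 30.
n = 12, so closeness = 11/30.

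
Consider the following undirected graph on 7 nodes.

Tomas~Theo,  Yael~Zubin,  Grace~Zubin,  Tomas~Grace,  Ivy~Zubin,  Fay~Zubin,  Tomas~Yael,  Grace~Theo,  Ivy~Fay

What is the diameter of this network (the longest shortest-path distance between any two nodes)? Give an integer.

3

Eccentricity of each node (its greatest distance to any other): Fay:3, Grace:2, Ivy:3, Theo:3, Tomas:3, Yael:2, Zubin:2.
The maximum eccentricity is 3, realized for instance by the pair Theo–Fay via Theo – Grace – Zubin – Fay. So the diameter is 3.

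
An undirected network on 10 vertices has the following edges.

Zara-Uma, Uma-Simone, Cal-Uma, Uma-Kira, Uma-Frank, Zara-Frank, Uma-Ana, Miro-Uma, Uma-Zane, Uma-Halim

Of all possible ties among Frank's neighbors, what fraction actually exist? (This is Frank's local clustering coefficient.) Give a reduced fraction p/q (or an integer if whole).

Frank's neighbors: Uma and Zara (k = 2).
Possible neighbor pairs: C(2,2) = 1. Edges among them: Uma–Zara → e = 1.
Clustering(Frank) = 1/1.

1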